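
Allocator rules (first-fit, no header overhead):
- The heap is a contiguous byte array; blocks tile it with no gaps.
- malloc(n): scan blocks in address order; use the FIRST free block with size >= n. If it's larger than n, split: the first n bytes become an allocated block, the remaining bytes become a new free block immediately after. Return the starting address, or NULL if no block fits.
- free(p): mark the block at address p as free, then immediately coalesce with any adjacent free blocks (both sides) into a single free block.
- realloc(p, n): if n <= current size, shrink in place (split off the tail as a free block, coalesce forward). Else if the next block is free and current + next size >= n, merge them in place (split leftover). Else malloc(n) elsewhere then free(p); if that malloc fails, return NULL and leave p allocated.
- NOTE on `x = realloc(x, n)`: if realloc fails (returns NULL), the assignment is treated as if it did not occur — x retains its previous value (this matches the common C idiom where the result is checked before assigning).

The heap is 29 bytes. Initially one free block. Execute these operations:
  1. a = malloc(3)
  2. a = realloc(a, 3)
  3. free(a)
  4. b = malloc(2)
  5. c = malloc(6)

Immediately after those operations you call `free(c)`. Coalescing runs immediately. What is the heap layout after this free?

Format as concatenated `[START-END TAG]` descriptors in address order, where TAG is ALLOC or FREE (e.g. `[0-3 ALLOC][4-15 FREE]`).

Answer: [0-1 ALLOC][2-28 FREE]

Derivation:
Op 1: a = malloc(3) -> a = 0; heap: [0-2 ALLOC][3-28 FREE]
Op 2: a = realloc(a, 3) -> a = 0; heap: [0-2 ALLOC][3-28 FREE]
Op 3: free(a) -> (freed a); heap: [0-28 FREE]
Op 4: b = malloc(2) -> b = 0; heap: [0-1 ALLOC][2-28 FREE]
Op 5: c = malloc(6) -> c = 2; heap: [0-1 ALLOC][2-7 ALLOC][8-28 FREE]
free(c): c = 2 -> block [2-7 ALLOC]; mark free, coalesce with adjacent free neighbors -> [0-1 ALLOC][2-28 FREE]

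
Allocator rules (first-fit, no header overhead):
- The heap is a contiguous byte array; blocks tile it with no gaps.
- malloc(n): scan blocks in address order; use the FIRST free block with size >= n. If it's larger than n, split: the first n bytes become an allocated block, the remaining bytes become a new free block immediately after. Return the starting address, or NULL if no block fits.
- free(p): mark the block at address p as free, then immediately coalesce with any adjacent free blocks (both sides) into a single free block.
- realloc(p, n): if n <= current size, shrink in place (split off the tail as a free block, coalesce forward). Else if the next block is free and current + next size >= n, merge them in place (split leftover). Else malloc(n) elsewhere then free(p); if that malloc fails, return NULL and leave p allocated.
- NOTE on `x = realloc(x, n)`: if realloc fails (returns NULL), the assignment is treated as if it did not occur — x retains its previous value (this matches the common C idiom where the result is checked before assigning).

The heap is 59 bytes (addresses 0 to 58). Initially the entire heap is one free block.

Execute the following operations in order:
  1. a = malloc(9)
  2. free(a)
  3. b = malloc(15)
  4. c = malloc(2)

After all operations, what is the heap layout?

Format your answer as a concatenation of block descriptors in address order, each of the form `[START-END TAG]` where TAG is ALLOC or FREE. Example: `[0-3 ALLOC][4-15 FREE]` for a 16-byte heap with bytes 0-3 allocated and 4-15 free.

Op 1: a = malloc(9) -> a = 0; heap: [0-8 ALLOC][9-58 FREE]
Op 2: free(a) -> (freed a); heap: [0-58 FREE]
Op 3: b = malloc(15) -> b = 0; heap: [0-14 ALLOC][15-58 FREE]
Op 4: c = malloc(2) -> c = 15; heap: [0-14 ALLOC][15-16 ALLOC][17-58 FREE]

Answer: [0-14 ALLOC][15-16 ALLOC][17-58 FREE]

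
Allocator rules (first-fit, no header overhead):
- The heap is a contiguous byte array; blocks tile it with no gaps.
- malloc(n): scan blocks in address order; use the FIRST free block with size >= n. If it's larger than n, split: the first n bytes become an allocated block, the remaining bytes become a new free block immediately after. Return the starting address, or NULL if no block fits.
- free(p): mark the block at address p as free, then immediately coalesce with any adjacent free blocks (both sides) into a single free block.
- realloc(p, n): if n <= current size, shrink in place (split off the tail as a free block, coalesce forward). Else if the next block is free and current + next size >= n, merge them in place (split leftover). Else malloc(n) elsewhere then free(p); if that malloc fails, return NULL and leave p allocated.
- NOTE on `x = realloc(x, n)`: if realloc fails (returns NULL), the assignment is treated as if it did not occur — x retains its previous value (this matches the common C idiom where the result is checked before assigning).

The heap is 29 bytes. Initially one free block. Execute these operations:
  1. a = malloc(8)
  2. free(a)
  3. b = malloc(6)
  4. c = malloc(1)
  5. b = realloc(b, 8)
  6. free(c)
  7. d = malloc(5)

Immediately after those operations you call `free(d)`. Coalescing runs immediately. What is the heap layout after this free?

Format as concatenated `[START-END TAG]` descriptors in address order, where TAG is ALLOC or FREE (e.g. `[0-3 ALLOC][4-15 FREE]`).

Answer: [0-6 FREE][7-14 ALLOC][15-28 FREE]

Derivation:
Op 1: a = malloc(8) -> a = 0; heap: [0-7 ALLOC][8-28 FREE]
Op 2: free(a) -> (freed a); heap: [0-28 FREE]
Op 3: b = malloc(6) -> b = 0; heap: [0-5 ALLOC][6-28 FREE]
Op 4: c = malloc(1) -> c = 6; heap: [0-5 ALLOC][6-6 ALLOC][7-28 FREE]
Op 5: b = realloc(b, 8) -> b = 7; heap: [0-5 FREE][6-6 ALLOC][7-14 ALLOC][15-28 FREE]
Op 6: free(c) -> (freed c); heap: [0-6 FREE][7-14 ALLOC][15-28 FREE]
Op 7: d = malloc(5) -> d = 0; heap: [0-4 ALLOC][5-6 FREE][7-14 ALLOC][15-28 FREE]
free(d): d = 0 -> block [0-4 ALLOC]; mark free, coalesce with adjacent free neighbors -> [0-6 FREE][7-14 ALLOC][15-28 FREE]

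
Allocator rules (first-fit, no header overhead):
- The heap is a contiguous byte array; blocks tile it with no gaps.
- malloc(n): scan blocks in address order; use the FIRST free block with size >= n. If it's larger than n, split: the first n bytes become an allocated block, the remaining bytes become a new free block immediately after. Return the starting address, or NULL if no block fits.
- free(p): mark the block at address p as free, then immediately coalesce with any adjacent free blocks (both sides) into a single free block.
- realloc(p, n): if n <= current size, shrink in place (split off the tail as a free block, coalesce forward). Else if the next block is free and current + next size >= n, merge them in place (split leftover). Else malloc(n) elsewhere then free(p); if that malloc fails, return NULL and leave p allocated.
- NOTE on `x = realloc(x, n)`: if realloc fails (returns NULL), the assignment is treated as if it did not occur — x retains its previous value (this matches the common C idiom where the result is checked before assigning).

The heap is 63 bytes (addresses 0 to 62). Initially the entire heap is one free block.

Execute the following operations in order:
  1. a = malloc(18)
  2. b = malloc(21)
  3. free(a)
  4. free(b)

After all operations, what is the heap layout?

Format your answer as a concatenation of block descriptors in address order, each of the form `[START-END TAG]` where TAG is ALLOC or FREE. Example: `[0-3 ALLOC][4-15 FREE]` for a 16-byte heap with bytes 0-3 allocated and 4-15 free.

Op 1: a = malloc(18) -> a = 0; heap: [0-17 ALLOC][18-62 FREE]
Op 2: b = malloc(21) -> b = 18; heap: [0-17 ALLOC][18-38 ALLOC][39-62 FREE]
Op 3: free(a) -> (freed a); heap: [0-17 FREE][18-38 ALLOC][39-62 FREE]
Op 4: free(b) -> (freed b); heap: [0-62 FREE]

Answer: [0-62 FREE]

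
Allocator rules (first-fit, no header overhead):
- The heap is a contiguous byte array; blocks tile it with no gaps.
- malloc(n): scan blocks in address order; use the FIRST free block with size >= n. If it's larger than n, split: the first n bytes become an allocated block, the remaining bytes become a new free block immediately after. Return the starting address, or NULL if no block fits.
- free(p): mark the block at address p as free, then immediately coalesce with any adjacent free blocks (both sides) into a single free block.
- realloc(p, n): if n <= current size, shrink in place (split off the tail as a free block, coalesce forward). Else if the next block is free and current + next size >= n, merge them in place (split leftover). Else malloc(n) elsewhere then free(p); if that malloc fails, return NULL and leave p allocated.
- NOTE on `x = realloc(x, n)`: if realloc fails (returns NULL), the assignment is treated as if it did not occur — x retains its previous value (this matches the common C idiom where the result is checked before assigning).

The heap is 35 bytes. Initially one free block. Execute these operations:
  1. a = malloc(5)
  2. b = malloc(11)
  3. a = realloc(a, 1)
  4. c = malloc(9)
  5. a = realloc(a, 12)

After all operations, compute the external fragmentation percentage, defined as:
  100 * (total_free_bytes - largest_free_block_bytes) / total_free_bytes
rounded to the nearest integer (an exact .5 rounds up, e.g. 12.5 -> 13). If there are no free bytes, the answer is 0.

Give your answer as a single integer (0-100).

Answer: 29

Derivation:
Op 1: a = malloc(5) -> a = 0; heap: [0-4 ALLOC][5-34 FREE]
Op 2: b = malloc(11) -> b = 5; heap: [0-4 ALLOC][5-15 ALLOC][16-34 FREE]
Op 3: a = realloc(a, 1) -> a = 0; heap: [0-0 ALLOC][1-4 FREE][5-15 ALLOC][16-34 FREE]
Op 4: c = malloc(9) -> c = 16; heap: [0-0 ALLOC][1-4 FREE][5-15 ALLOC][16-24 ALLOC][25-34 FREE]
Op 5: a = realloc(a, 12) -> NULL (a unchanged); heap: [0-0 ALLOC][1-4 FREE][5-15 ALLOC][16-24 ALLOC][25-34 FREE]
Free blocks: [4 10] total_free=14 largest=10 -> 100*(14-10)/14 = 400/14 ≈ 28.571 -> rounds to 29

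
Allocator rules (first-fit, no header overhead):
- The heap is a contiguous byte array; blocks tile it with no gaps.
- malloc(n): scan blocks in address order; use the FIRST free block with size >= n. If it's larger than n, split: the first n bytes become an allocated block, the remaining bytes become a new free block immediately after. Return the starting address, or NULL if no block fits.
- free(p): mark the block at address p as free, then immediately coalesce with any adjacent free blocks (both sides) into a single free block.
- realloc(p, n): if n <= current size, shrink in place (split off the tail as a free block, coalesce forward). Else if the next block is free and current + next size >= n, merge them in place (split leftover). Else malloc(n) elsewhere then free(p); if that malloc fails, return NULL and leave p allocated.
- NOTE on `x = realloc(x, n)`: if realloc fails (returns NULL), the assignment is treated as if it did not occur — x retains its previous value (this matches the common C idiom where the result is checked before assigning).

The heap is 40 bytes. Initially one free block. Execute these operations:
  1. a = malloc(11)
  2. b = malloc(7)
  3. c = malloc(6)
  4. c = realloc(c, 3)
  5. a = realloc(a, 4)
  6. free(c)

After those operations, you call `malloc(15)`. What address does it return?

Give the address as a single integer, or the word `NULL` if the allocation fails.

Answer: 18

Derivation:
Op 1: a = malloc(11) -> a = 0; heap: [0-10 ALLOC][11-39 FREE]
Op 2: b = malloc(7) -> b = 11; heap: [0-10 ALLOC][11-17 ALLOC][18-39 FREE]
Op 3: c = malloc(6) -> c = 18; heap: [0-10 ALLOC][11-17 ALLOC][18-23 ALLOC][24-39 FREE]
Op 4: c = realloc(c, 3) -> c = 18; heap: [0-10 ALLOC][11-17 ALLOC][18-20 ALLOC][21-39 FREE]
Op 5: a = realloc(a, 4) -> a = 0; heap: [0-3 ALLOC][4-10 FREE][11-17 ALLOC][18-20 ALLOC][21-39 FREE]
Op 6: free(c) -> (freed c); heap: [0-3 ALLOC][4-10 FREE][11-17 ALLOC][18-39 FREE]
malloc(15): first-fit scan over [0-3 ALLOC][4-10 FREE][11-17 ALLOC][18-39 FREE] -> 18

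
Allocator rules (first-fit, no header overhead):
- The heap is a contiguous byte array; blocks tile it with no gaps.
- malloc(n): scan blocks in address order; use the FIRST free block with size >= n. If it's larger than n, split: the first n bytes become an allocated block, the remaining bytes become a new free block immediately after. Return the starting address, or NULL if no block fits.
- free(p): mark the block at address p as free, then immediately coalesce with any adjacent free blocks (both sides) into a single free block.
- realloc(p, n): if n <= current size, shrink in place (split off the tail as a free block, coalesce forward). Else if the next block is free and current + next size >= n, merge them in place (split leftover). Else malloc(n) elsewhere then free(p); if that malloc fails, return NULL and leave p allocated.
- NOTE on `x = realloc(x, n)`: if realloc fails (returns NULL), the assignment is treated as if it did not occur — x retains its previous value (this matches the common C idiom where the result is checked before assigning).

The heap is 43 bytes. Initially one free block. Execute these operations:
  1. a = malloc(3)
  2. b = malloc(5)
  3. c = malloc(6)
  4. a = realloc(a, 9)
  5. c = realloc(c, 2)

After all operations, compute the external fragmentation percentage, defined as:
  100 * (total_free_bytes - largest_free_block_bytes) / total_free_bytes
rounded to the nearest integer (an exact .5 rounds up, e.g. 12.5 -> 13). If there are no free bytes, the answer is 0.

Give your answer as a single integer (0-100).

Answer: 26

Derivation:
Op 1: a = malloc(3) -> a = 0; heap: [0-2 ALLOC][3-42 FREE]
Op 2: b = malloc(5) -> b = 3; heap: [0-2 ALLOC][3-7 ALLOC][8-42 FREE]
Op 3: c = malloc(6) -> c = 8; heap: [0-2 ALLOC][3-7 ALLOC][8-13 ALLOC][14-42 FREE]
Op 4: a = realloc(a, 9) -> a = 14; heap: [0-2 FREE][3-7 ALLOC][8-13 ALLOC][14-22 ALLOC][23-42 FREE]
Op 5: c = realloc(c, 2) -> c = 8; heap: [0-2 FREE][3-7 ALLOC][8-9 ALLOC][10-13 FREE][14-22 ALLOC][23-42 FREE]
Free blocks: [3 4 20] total_free=27 largest=20 -> 100*(27-20)/27 = 700/27 ≈ 25.926 -> rounds to 26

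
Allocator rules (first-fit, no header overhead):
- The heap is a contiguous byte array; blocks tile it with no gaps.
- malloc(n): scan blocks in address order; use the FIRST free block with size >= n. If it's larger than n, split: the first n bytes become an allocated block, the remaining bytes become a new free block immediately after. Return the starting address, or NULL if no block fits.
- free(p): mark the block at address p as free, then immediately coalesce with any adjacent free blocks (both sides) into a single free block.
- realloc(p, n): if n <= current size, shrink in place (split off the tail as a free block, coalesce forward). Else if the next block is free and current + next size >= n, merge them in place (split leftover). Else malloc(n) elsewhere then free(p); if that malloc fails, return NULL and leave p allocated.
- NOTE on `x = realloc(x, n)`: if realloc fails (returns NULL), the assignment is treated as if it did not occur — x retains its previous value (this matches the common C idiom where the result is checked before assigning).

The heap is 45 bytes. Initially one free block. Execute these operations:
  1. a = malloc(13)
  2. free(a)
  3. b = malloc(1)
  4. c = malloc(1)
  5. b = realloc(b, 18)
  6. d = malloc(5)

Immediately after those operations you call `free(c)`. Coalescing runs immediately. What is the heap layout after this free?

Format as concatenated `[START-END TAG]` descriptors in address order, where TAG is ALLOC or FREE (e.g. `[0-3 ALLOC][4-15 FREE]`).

Answer: [0-1 FREE][2-19 ALLOC][20-24 ALLOC][25-44 FREE]

Derivation:
Op 1: a = malloc(13) -> a = 0; heap: [0-12 ALLOC][13-44 FREE]
Op 2: free(a) -> (freed a); heap: [0-44 FREE]
Op 3: b = malloc(1) -> b = 0; heap: [0-0 ALLOC][1-44 FREE]
Op 4: c = malloc(1) -> c = 1; heap: [0-0 ALLOC][1-1 ALLOC][2-44 FREE]
Op 5: b = realloc(b, 18) -> b = 2; heap: [0-0 FREE][1-1 ALLOC][2-19 ALLOC][20-44 FREE]
Op 6: d = malloc(5) -> d = 20; heap: [0-0 FREE][1-1 ALLOC][2-19 ALLOC][20-24 ALLOC][25-44 FREE]
free(c): c = 1 -> block [1-1 ALLOC]; mark free, coalesce with adjacent free neighbors -> [0-1 FREE][2-19 ALLOC][20-24 ALLOC][25-44 FREE]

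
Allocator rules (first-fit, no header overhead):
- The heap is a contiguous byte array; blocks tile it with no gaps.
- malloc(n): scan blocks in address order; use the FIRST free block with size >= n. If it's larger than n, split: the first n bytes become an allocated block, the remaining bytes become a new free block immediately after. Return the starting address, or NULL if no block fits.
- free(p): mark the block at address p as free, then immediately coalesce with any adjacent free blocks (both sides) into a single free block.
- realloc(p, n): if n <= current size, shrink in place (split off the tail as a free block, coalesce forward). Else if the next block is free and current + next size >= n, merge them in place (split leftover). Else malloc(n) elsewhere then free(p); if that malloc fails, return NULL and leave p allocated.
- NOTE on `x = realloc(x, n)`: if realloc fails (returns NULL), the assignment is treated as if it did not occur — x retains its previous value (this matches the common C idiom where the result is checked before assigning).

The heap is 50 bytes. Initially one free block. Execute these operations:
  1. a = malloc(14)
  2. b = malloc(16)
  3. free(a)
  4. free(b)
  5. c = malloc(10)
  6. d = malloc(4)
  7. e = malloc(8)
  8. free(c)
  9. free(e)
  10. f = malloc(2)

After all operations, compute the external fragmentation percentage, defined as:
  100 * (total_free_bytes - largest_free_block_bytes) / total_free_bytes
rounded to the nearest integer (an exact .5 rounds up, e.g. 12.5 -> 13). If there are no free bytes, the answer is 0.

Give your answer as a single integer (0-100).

Answer: 18

Derivation:
Op 1: a = malloc(14) -> a = 0; heap: [0-13 ALLOC][14-49 FREE]
Op 2: b = malloc(16) -> b = 14; heap: [0-13 ALLOC][14-29 ALLOC][30-49 FREE]
Op 3: free(a) -> (freed a); heap: [0-13 FREE][14-29 ALLOC][30-49 FREE]
Op 4: free(b) -> (freed b); heap: [0-49 FREE]
Op 5: c = malloc(10) -> c = 0; heap: [0-9 ALLOC][10-49 FREE]
Op 6: d = malloc(4) -> d = 10; heap: [0-9 ALLOC][10-13 ALLOC][14-49 FREE]
Op 7: e = malloc(8) -> e = 14; heap: [0-9 ALLOC][10-13 ALLOC][14-21 ALLOC][22-49 FREE]
Op 8: free(c) -> (freed c); heap: [0-9 FREE][10-13 ALLOC][14-21 ALLOC][22-49 FREE]
Op 9: free(e) -> (freed e); heap: [0-9 FREE][10-13 ALLOC][14-49 FREE]
Op 10: f = malloc(2) -> f = 0; heap: [0-1 ALLOC][2-9 FREE][10-13 ALLOC][14-49 FREE]
Free blocks: [8 36] total_free=44 largest=36 -> 100*(44-36)/44 = 800/44 ≈ 18.182 -> rounds to 18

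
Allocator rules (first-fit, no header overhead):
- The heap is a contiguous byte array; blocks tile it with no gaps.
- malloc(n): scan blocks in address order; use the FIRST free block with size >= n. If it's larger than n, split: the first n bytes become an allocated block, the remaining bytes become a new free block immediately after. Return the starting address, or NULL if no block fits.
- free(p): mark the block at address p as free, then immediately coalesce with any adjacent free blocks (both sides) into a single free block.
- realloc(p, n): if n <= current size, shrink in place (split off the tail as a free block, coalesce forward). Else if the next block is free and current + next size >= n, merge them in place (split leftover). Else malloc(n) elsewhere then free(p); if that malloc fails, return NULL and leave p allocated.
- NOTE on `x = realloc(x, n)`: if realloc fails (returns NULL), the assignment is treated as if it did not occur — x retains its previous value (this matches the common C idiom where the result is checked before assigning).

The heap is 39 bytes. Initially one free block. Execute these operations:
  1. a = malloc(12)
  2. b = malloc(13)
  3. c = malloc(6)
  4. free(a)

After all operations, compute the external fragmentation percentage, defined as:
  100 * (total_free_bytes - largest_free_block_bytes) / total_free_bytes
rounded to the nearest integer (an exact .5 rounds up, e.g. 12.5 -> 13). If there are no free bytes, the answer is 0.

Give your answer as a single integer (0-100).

Op 1: a = malloc(12) -> a = 0; heap: [0-11 ALLOC][12-38 FREE]
Op 2: b = malloc(13) -> b = 12; heap: [0-11 ALLOC][12-24 ALLOC][25-38 FREE]
Op 3: c = malloc(6) -> c = 25; heap: [0-11 ALLOC][12-24 ALLOC][25-30 ALLOC][31-38 FREE]
Op 4: free(a) -> (freed a); heap: [0-11 FREE][12-24 ALLOC][25-30 ALLOC][31-38 FREE]
Free blocks: [12 8] total_free=20 largest=12 -> 100*(20-12)/20 = 800/20 = 40

Answer: 40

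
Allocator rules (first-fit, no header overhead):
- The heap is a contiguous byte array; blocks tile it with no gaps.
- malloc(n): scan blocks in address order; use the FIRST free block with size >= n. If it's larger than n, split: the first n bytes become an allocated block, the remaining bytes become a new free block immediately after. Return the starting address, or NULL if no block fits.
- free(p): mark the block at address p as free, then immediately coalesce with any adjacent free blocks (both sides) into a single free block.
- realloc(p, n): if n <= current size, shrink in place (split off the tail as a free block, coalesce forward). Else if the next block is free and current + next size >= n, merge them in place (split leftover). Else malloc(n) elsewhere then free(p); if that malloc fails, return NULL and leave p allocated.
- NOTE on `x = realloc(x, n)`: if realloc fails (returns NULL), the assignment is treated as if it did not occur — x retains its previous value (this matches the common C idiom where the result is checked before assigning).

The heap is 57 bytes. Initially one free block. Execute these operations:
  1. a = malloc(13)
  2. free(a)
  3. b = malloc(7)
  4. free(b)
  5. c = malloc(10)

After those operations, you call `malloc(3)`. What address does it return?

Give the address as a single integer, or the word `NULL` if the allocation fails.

Answer: 10

Derivation:
Op 1: a = malloc(13) -> a = 0; heap: [0-12 ALLOC][13-56 FREE]
Op 2: free(a) -> (freed a); heap: [0-56 FREE]
Op 3: b = malloc(7) -> b = 0; heap: [0-6 ALLOC][7-56 FREE]
Op 4: free(b) -> (freed b); heap: [0-56 FREE]
Op 5: c = malloc(10) -> c = 0; heap: [0-9 ALLOC][10-56 FREE]
malloc(3): first-fit scan over [0-9 ALLOC][10-56 FREE] -> 10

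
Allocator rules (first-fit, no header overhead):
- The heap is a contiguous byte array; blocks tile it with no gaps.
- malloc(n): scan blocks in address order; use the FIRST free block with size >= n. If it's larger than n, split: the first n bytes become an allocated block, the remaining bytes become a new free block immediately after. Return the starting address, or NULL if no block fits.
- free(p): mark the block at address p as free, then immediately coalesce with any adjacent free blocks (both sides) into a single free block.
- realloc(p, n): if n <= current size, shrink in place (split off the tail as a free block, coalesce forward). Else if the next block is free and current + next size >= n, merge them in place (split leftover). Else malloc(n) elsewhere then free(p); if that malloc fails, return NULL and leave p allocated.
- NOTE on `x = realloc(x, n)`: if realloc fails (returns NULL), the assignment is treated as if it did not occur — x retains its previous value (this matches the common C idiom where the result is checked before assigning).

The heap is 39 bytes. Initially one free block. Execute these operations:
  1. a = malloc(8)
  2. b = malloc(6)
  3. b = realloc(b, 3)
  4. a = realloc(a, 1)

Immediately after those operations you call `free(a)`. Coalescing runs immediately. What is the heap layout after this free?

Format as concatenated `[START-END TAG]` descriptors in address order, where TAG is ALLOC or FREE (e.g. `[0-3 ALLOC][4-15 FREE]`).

Op 1: a = malloc(8) -> a = 0; heap: [0-7 ALLOC][8-38 FREE]
Op 2: b = malloc(6) -> b = 8; heap: [0-7 ALLOC][8-13 ALLOC][14-38 FREE]
Op 3: b = realloc(b, 3) -> b = 8; heap: [0-7 ALLOC][8-10 ALLOC][11-38 FREE]
Op 4: a = realloc(a, 1) -> a = 0; heap: [0-0 ALLOC][1-7 FREE][8-10 ALLOC][11-38 FREE]
free(a): a = 0 -> block [0-0 ALLOC]; mark free, coalesce with adjacent free neighbors -> [0-7 FREE][8-10 ALLOC][11-38 FREE]

Answer: [0-7 FREE][8-10 ALLOC][11-38 FREE]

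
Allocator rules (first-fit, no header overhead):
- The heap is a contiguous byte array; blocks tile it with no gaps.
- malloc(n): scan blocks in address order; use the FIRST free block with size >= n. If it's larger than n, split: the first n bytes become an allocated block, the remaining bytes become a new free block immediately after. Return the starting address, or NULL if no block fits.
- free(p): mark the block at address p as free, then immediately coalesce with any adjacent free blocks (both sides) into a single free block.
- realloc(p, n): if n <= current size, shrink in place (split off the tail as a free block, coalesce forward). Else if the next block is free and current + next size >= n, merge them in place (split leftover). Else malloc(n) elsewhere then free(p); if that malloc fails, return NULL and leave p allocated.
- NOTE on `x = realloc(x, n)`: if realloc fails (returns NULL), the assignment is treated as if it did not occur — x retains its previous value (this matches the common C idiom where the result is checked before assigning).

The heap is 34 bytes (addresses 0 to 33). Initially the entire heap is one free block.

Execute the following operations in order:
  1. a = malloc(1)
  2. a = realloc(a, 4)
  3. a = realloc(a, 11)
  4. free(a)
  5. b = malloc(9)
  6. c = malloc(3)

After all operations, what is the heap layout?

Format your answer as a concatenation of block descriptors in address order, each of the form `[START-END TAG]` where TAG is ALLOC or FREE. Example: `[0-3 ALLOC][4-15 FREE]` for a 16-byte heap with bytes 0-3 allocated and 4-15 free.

Op 1: a = malloc(1) -> a = 0; heap: [0-0 ALLOC][1-33 FREE]
Op 2: a = realloc(a, 4) -> a = 0; heap: [0-3 ALLOC][4-33 FREE]
Op 3: a = realloc(a, 11) -> a = 0; heap: [0-10 ALLOC][11-33 FREE]
Op 4: free(a) -> (freed a); heap: [0-33 FREE]
Op 5: b = malloc(9) -> b = 0; heap: [0-8 ALLOC][9-33 FREE]
Op 6: c = malloc(3) -> c = 9; heap: [0-8 ALLOC][9-11 ALLOC][12-33 FREE]

Answer: [0-8 ALLOC][9-11 ALLOC][12-33 FREE]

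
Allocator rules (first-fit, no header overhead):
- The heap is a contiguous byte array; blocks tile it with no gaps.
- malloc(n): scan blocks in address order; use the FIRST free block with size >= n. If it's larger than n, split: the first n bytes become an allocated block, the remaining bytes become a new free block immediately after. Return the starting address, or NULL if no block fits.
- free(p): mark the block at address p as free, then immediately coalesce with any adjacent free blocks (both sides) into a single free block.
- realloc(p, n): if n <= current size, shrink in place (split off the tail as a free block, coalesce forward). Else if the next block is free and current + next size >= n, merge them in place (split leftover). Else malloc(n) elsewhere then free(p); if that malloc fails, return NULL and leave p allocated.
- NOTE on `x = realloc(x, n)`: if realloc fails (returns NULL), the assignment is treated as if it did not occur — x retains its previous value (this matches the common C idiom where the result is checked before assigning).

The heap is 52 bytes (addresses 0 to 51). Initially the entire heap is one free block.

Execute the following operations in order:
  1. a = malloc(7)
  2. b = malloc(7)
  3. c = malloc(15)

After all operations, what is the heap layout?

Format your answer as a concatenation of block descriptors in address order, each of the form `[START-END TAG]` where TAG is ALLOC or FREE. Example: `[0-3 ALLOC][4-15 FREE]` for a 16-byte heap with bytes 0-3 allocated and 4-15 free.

Answer: [0-6 ALLOC][7-13 ALLOC][14-28 ALLOC][29-51 FREE]

Derivation:
Op 1: a = malloc(7) -> a = 0; heap: [0-6 ALLOC][7-51 FREE]
Op 2: b = malloc(7) -> b = 7; heap: [0-6 ALLOC][7-13 ALLOC][14-51 FREE]
Op 3: c = malloc(15) -> c = 14; heap: [0-6 ALLOC][7-13 ALLOC][14-28 ALLOC][29-51 FREE]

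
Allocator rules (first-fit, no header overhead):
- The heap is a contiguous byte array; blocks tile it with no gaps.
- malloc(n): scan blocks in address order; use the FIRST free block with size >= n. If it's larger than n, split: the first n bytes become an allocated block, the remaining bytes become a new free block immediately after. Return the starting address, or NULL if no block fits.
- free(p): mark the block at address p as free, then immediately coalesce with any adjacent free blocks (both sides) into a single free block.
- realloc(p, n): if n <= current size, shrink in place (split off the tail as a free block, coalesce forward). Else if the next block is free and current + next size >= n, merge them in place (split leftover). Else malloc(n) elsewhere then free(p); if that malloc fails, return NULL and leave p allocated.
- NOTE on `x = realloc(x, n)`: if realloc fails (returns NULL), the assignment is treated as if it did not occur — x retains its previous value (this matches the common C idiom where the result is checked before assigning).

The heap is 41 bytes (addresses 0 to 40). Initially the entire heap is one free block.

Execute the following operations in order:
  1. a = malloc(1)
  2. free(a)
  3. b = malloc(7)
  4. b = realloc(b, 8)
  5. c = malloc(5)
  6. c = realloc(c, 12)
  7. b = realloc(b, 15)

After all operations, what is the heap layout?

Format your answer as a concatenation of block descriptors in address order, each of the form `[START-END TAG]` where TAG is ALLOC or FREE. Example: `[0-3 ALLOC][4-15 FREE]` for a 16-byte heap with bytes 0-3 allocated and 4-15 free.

Answer: [0-7 FREE][8-19 ALLOC][20-34 ALLOC][35-40 FREE]

Derivation:
Op 1: a = malloc(1) -> a = 0; heap: [0-0 ALLOC][1-40 FREE]
Op 2: free(a) -> (freed a); heap: [0-40 FREE]
Op 3: b = malloc(7) -> b = 0; heap: [0-6 ALLOC][7-40 FREE]
Op 4: b = realloc(b, 8) -> b = 0; heap: [0-7 ALLOC][8-40 FREE]
Op 5: c = malloc(5) -> c = 8; heap: [0-7 ALLOC][8-12 ALLOC][13-40 FREE]
Op 6: c = realloc(c, 12) -> c = 8; heap: [0-7 ALLOC][8-19 ALLOC][20-40 FREE]
Op 7: b = realloc(b, 15) -> b = 20; heap: [0-7 FREE][8-19 ALLOC][20-34 ALLOC][35-40 FREE]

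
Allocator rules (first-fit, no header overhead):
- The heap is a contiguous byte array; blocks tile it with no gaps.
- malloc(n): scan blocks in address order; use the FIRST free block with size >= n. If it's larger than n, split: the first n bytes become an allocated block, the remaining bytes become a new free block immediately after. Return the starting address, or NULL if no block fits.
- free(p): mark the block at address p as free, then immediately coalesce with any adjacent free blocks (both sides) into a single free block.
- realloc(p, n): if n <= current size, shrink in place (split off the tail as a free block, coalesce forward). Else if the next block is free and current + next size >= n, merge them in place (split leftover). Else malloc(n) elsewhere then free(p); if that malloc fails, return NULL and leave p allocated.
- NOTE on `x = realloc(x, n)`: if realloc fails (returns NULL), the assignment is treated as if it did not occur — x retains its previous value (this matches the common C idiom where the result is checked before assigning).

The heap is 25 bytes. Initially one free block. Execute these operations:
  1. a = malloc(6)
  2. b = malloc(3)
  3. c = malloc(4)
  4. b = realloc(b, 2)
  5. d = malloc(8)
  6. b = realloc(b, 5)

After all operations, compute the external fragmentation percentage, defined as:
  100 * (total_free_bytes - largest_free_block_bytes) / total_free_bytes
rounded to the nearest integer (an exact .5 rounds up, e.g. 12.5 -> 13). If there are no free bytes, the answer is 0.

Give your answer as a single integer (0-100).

Op 1: a = malloc(6) -> a = 0; heap: [0-5 ALLOC][6-24 FREE]
Op 2: b = malloc(3) -> b = 6; heap: [0-5 ALLOC][6-8 ALLOC][9-24 FREE]
Op 3: c = malloc(4) -> c = 9; heap: [0-5 ALLOC][6-8 ALLOC][9-12 ALLOC][13-24 FREE]
Op 4: b = realloc(b, 2) -> b = 6; heap: [0-5 ALLOC][6-7 ALLOC][8-8 FREE][9-12 ALLOC][13-24 FREE]
Op 5: d = malloc(8) -> d = 13; heap: [0-5 ALLOC][6-7 ALLOC][8-8 FREE][9-12 ALLOC][13-20 ALLOC][21-24 FREE]
Op 6: b = realloc(b, 5) -> NULL (b unchanged); heap: [0-5 ALLOC][6-7 ALLOC][8-8 FREE][9-12 ALLOC][13-20 ALLOC][21-24 FREE]
Free blocks: [1 4] total_free=5 largest=4 -> 100*(5-4)/5 = 100/5 = 20

Answer: 20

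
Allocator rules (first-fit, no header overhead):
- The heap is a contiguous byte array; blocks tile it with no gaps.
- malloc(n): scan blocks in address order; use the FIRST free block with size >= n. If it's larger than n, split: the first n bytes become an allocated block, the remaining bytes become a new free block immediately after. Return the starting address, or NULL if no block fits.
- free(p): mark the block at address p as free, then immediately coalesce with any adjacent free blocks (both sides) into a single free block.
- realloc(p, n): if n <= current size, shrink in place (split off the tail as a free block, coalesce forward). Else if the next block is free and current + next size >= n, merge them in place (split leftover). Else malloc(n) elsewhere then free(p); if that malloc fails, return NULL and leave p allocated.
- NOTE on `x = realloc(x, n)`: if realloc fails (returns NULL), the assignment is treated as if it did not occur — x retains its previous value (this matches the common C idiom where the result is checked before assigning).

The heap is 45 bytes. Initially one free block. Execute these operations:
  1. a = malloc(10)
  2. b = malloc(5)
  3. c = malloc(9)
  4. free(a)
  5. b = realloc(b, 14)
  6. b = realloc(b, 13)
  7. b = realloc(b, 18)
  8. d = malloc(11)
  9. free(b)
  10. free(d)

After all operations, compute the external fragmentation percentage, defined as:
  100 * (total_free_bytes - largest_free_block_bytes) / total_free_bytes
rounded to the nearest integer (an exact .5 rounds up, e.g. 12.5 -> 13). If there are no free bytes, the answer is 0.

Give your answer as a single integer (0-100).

Answer: 42

Derivation:
Op 1: a = malloc(10) -> a = 0; heap: [0-9 ALLOC][10-44 FREE]
Op 2: b = malloc(5) -> b = 10; heap: [0-9 ALLOC][10-14 ALLOC][15-44 FREE]
Op 3: c = malloc(9) -> c = 15; heap: [0-9 ALLOC][10-14 ALLOC][15-23 ALLOC][24-44 FREE]
Op 4: free(a) -> (freed a); heap: [0-9 FREE][10-14 ALLOC][15-23 ALLOC][24-44 FREE]
Op 5: b = realloc(b, 14) -> b = 24; heap: [0-14 FREE][15-23 ALLOC][24-37 ALLOC][38-44 FREE]
Op 6: b = realloc(b, 13) -> b = 24; heap: [0-14 FREE][15-23 ALLOC][24-36 ALLOC][37-44 FREE]
Op 7: b = realloc(b, 18) -> b = 24; heap: [0-14 FREE][15-23 ALLOC][24-41 ALLOC][42-44 FREE]
Op 8: d = malloc(11) -> d = 0; heap: [0-10 ALLOC][11-14 FREE][15-23 ALLOC][24-41 ALLOC][42-44 FREE]
Op 9: free(b) -> (freed b); heap: [0-10 ALLOC][11-14 FREE][15-23 ALLOC][24-44 FREE]
Op 10: free(d) -> (freed d); heap: [0-14 FREE][15-23 ALLOC][24-44 FREE]
Free blocks: [15 21] total_free=36 largest=21 -> 100*(36-21)/36 = 1500/36 ≈ 41.667 -> rounds to 42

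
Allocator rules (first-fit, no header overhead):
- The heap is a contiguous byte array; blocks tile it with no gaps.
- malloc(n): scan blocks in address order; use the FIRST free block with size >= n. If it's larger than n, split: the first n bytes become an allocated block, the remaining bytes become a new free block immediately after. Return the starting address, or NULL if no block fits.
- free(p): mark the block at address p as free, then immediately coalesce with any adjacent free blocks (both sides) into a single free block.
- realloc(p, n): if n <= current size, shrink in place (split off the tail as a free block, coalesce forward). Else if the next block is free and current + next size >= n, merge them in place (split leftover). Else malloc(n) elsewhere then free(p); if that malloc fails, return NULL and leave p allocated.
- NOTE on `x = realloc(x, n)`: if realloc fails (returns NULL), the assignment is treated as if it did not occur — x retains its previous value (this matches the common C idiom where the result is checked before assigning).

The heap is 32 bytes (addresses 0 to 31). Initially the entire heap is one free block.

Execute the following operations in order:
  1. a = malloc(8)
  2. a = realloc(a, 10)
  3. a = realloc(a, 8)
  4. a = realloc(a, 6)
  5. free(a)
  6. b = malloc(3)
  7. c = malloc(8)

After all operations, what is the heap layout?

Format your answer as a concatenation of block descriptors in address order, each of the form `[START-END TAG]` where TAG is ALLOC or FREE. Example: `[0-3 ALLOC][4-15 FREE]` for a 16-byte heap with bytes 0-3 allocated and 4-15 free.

Answer: [0-2 ALLOC][3-10 ALLOC][11-31 FREE]

Derivation:
Op 1: a = malloc(8) -> a = 0; heap: [0-7 ALLOC][8-31 FREE]
Op 2: a = realloc(a, 10) -> a = 0; heap: [0-9 ALLOC][10-31 FREE]
Op 3: a = realloc(a, 8) -> a = 0; heap: [0-7 ALLOC][8-31 FREE]
Op 4: a = realloc(a, 6) -> a = 0; heap: [0-5 ALLOC][6-31 FREE]
Op 5: free(a) -> (freed a); heap: [0-31 FREE]
Op 6: b = malloc(3) -> b = 0; heap: [0-2 ALLOC][3-31 FREE]
Op 7: c = malloc(8) -> c = 3; heap: [0-2 ALLOC][3-10 ALLOC][11-31 FREE]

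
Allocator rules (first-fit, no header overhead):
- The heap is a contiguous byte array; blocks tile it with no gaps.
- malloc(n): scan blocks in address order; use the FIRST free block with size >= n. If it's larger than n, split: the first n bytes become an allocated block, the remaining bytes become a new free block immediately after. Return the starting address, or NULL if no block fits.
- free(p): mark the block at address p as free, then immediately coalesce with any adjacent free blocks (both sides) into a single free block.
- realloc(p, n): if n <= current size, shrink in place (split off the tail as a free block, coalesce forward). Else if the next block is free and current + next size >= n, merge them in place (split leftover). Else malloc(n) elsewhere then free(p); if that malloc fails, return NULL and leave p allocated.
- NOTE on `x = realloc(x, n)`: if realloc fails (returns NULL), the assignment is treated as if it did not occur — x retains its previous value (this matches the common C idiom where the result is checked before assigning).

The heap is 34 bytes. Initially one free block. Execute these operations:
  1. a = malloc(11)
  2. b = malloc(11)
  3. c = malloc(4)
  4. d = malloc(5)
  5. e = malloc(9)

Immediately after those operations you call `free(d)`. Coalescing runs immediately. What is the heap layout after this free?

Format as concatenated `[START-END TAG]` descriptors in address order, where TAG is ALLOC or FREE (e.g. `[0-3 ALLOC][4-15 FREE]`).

Op 1: a = malloc(11) -> a = 0; heap: [0-10 ALLOC][11-33 FREE]
Op 2: b = malloc(11) -> b = 11; heap: [0-10 ALLOC][11-21 ALLOC][22-33 FREE]
Op 3: c = malloc(4) -> c = 22; heap: [0-10 ALLOC][11-21 ALLOC][22-25 ALLOC][26-33 FREE]
Op 4: d = malloc(5) -> d = 26; heap: [0-10 ALLOC][11-21 ALLOC][22-25 ALLOC][26-30 ALLOC][31-33 FREE]
Op 5: e = malloc(9) -> e = NULL; heap: [0-10 ALLOC][11-21 ALLOC][22-25 ALLOC][26-30 ALLOC][31-33 FREE]
free(d): d = 26 -> block [26-30 ALLOC]; mark free, coalesce with adjacent free neighbors -> [0-10 ALLOC][11-21 ALLOC][22-25 ALLOC][26-33 FREE]

Answer: [0-10 ALLOC][11-21 ALLOC][22-25 ALLOC][26-33 FREE]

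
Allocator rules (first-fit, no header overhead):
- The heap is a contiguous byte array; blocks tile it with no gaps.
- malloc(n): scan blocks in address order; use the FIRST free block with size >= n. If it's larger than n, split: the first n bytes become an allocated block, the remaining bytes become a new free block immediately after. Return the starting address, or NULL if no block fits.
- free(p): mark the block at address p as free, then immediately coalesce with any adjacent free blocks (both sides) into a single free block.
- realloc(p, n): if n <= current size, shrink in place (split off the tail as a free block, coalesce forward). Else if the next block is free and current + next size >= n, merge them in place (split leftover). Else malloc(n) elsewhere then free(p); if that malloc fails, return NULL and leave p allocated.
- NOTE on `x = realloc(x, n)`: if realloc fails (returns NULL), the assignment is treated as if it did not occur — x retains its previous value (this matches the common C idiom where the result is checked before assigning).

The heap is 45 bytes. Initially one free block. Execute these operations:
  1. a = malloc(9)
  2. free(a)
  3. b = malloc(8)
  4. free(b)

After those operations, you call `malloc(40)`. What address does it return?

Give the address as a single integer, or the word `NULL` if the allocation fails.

Op 1: a = malloc(9) -> a = 0; heap: [0-8 ALLOC][9-44 FREE]
Op 2: free(a) -> (freed a); heap: [0-44 FREE]
Op 3: b = malloc(8) -> b = 0; heap: [0-7 ALLOC][8-44 FREE]
Op 4: free(b) -> (freed b); heap: [0-44 FREE]
malloc(40): first-fit scan over [0-44 FREE] -> 0

Answer: 0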